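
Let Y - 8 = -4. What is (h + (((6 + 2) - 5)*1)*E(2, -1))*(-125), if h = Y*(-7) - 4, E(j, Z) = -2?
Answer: 4750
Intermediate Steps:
Y = 4 (Y = 8 - 4 = 4)
h = -32 (h = 4*(-7) - 4 = -28 - 4 = -32)
(h + (((6 + 2) - 5)*1)*E(2, -1))*(-125) = (-32 + (((6 + 2) - 5)*1)*(-2))*(-125) = (-32 + ((8 - 5)*1)*(-2))*(-125) = (-32 + (3*1)*(-2))*(-125) = (-32 + 3*(-2))*(-125) = (-32 - 6)*(-125) = -38*(-125) = 4750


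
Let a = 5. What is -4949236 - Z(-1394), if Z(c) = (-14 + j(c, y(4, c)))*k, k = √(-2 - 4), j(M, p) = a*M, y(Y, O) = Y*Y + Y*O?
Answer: -4949236 + 6984*I*√6 ≈ -4.9492e+6 + 17107.0*I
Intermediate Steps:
y(Y, O) = Y² + O*Y
j(M, p) = 5*M
k = I*√6 (k = √(-6) = I*√6 ≈ 2.4495*I)
Z(c) = I*√6*(-14 + 5*c) (Z(c) = (-14 + 5*c)*(I*√6) = I*√6*(-14 + 5*c))
-4949236 - Z(-1394) = -4949236 - I*√6*(-14 + 5*(-1394)) = -4949236 - I*√6*(-14 - 6970) = -4949236 - I*√6*(-6984) = -4949236 - (-6984)*I*√6 = -4949236 + 6984*I*√6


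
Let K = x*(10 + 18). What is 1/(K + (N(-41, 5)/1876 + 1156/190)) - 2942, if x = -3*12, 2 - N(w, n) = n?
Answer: -525328749634/178561717 ≈ -2942.0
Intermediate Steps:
N(w, n) = 2 - n
x = -36
K = -1008 (K = -36*(10 + 18) = -36*28 = -1008)
1/(K + (N(-41, 5)/1876 + 1156/190)) - 2942 = 1/(-1008 + ((2 - 1*5)/1876 + 1156/190)) - 2942 = 1/(-1008 + ((2 - 5)*(1/1876) + 1156*(1/190))) - 2942 = 1/(-1008 + (-3*1/1876 + 578/95)) - 2942 = 1/(-1008 + (-3/1876 + 578/95)) - 2942 = 1/(-1008 + 1084043/178220) - 2942 = 1/(-178561717/178220) - 2942 = -178220/178561717 - 2942 = -525328749634/178561717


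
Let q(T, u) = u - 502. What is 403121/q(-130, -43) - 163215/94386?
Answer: -12712643627/17146790 ≈ -741.40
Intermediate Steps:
q(T, u) = -502 + u
403121/q(-130, -43) - 163215/94386 = 403121/(-502 - 43) - 163215/94386 = 403121/(-545) - 163215*1/94386 = 403121*(-1/545) - 54405/31462 = -403121/545 - 54405/31462 = -12712643627/17146790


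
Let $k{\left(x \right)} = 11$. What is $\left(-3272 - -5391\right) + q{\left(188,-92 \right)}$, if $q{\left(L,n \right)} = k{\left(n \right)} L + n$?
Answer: $4095$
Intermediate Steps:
$q{\left(L,n \right)} = n + 11 L$ ($q{\left(L,n \right)} = 11 L + n = n + 11 L$)
$\left(-3272 - -5391\right) + q{\left(188,-92 \right)} = \left(-3272 - -5391\right) + \left(-92 + 11 \cdot 188\right) = \left(-3272 + 5391\right) + \left(-92 + 2068\right) = 2119 + 1976 = 4095$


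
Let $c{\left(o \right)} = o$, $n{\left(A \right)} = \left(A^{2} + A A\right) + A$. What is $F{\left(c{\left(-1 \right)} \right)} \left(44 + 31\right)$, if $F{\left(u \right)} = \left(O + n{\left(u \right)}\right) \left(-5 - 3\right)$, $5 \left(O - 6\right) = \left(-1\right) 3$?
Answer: $-3840$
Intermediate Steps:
$n{\left(A \right)} = A + 2 A^{2}$ ($n{\left(A \right)} = \left(A^{2} + A^{2}\right) + A = 2 A^{2} + A = A + 2 A^{2}$)
$O = \frac{27}{5}$ ($O = 6 + \frac{\left(-1\right) 3}{5} = 6 + \frac{1}{5} \left(-3\right) = 6 - \frac{3}{5} = \frac{27}{5} \approx 5.4$)
$F{\left(u \right)} = - \frac{216}{5} - 8 u \left(1 + 2 u\right)$ ($F{\left(u \right)} = \left(\frac{27}{5} + u \left(1 + 2 u\right)\right) \left(-5 - 3\right) = \left(\frac{27}{5} + u \left(1 + 2 u\right)\right) \left(-8\right) = - \frac{216}{5} - 8 u \left(1 + 2 u\right)$)
$F{\left(c{\left(-1 \right)} \right)} \left(44 + 31\right) = \left(- \frac{216}{5} - - 8 \left(1 + 2 \left(-1\right)\right)\right) \left(44 + 31\right) = \left(- \frac{216}{5} - - 8 \left(1 - 2\right)\right) 75 = \left(- \frac{216}{5} - \left(-8\right) \left(-1\right)\right) 75 = \left(- \frac{216}{5} - 8\right) 75 = \left(- \frac{256}{5}\right) 75 = -3840$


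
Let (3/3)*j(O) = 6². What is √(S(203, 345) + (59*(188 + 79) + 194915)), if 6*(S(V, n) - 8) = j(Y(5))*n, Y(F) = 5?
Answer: √212746 ≈ 461.24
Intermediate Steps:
j(O) = 36 (j(O) = 6² = 36)
S(V, n) = 8 + 6*n (S(V, n) = 8 + (36*n)/6 = 8 + 6*n)
√(S(203, 345) + (59*(188 + 79) + 194915)) = √((8 + 6*345) + (59*(188 + 79) + 194915)) = √((8 + 2070) + (59*267 + 194915)) = √(2078 + (15753 + 194915)) = √(2078 + 210668) = √212746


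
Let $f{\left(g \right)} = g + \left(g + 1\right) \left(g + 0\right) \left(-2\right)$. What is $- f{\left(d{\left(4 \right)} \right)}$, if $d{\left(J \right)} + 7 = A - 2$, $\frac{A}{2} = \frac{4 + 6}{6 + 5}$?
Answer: $\frac{11613}{121} \approx 95.975$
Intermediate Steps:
$A = \frac{20}{11}$ ($A = 2 \frac{4 + 6}{6 + 5} = 2 \cdot \frac{10}{11} = \frac{20}{11} \approx 1.8182$)
$d{\left(J \right)} = - \frac{79}{11}$ ($d{\left(J \right)} = -7 + \left(\frac{20}{11} - 2\right) = -7 - \frac{2}{11} = - \frac{79}{11}$)
$f{\left(g \right)} = g - 2 g \left(1 + g\right)$ ($f{\left(g \right)} = g + \left(1 + g\right) g \left(-2\right) = g + g \left(1 + g\right) \left(-2\right) = g - 2 g \left(1 + g\right)$)
$- f{\left(d{\left(4 \right)} \right)} = - \frac{\left(-1\right) \left(-79\right) \left(1 + 2 \left(- \frac{79}{11}\right)\right)}{11} = - \frac{\left(-1\right) \left(-79\right) \left(1 - \frac{158}{11}\right)}{11} = - \frac{\left(-1\right) \left(-79\right) \left(-147\right)}{11 \cdot 11} = \left(-1\right) \left(- \frac{11613}{121}\right) = \frac{11613}{121}$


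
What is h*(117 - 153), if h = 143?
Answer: -5148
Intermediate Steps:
h*(117 - 153) = 143*(117 - 153) = 143*(-36) = -5148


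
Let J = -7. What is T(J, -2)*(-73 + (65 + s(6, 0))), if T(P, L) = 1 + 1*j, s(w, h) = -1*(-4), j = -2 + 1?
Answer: 0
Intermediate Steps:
j = -1
s(w, h) = 4
T(P, L) = 0 (T(P, L) = 1 + 1*(-1) = 1 - 1 = 0)
T(J, -2)*(-73 + (65 + s(6, 0))) = 0*(-73 + (65 + 4)) = 0*(-73 + 69) = 0*(-4) = 0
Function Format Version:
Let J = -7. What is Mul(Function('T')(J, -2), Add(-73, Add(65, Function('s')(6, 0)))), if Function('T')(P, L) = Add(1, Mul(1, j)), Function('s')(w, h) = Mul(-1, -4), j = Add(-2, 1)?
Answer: 0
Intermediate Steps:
j = -1
Function('s')(w, h) = 4
Function('T')(P, L) = 0 (Function('T')(P, L) = Add(1, Mul(1, -1)) = Add(1, -1) = 0)
Mul(Function('T')(J, -2), Add(-73, Add(65, Function('s')(6, 0)))) = Mul(0, Add(-73, Add(65, 4))) = Mul(0, Add(-73, 69)) = Mul(0, -4) = 0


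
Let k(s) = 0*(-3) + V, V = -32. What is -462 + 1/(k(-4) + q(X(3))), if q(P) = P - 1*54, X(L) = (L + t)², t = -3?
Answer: -39733/86 ≈ -462.01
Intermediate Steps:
X(L) = (-3 + L)² (X(L) = (L - 3)² = (-3 + L)²)
k(s) = -32 (k(s) = 0*(-3) - 32 = 0 - 32 = -32)
q(P) = -54 + P (q(P) = P - 54 = -54 + P)
-462 + 1/(k(-4) + q(X(3))) = -462 + 1/(-32 + (-54 + (-3 + 3)²)) = -462 + 1/(-32 + (-54 + 0²)) = -462 + 1/(-32 + (-54 + 0)) = -462 + 1/(-32 - 54) = -462 + 1/(-86) = -462 - 1/86 = -39733/86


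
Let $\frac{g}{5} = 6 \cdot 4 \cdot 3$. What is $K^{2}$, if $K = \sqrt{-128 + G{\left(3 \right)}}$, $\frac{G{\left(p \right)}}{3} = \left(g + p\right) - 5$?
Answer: $946$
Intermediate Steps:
$g = 360$ ($g = 5 \cdot 6 \cdot 4 \cdot 3 = 5 \cdot 24 \cdot 3 = 5 \cdot 72 = 360$)
$G{\left(p \right)} = 1065 + 3 p$ ($G{\left(p \right)} = 3 \left(\left(360 + p\right) - 5\right) = 3 \left(355 + p\right) = 1065 + 3 p$)
$K = \sqrt{946}$ ($K = \sqrt{-128 + \left(1065 + 3 \cdot 3\right)} = \sqrt{-128 + \left(1065 + 9\right)} = \sqrt{-128 + 1074} = \sqrt{946} \approx 30.757$)
$K^{2} = \left(\sqrt{946}\right)^{2} = 946$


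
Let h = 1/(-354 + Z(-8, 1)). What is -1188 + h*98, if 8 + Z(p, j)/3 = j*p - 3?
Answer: -488366/411 ≈ -1188.2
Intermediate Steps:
Z(p, j) = -33 + 3*j*p (Z(p, j) = -24 + 3*(j*p - 3) = -24 + 3*(-3 + j*p) = -24 + (-9 + 3*j*p) = -33 + 3*j*p)
h = -1/411 (h = 1/(-354 + (-33 + 3*1*(-8))) = 1/(-354 + (-33 - 24)) = 1/(-354 - 57) = 1/(-411) = -1/411 ≈ -0.0024331)
-1188 + h*98 = -1188 - 1/411*98 = -1188 - 98/411 = -488366/411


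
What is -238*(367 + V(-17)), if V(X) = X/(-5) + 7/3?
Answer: -1330658/15 ≈ -88711.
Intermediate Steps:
V(X) = 7/3 - X/5 (V(X) = X*(-⅕) + 7*(⅓) = -X/5 + 7/3 = 7/3 - X/5)
-238*(367 + V(-17)) = -238*(367 + (7/3 - ⅕*(-17))) = -238*(367 + (7/3 + 17/5)) = -238*(367 + 86/15) = -238*5591/15 = -1330658/15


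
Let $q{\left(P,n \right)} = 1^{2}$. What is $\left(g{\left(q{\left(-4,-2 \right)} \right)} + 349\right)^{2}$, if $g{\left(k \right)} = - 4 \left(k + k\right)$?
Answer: $116281$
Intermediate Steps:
$q{\left(P,n \right)} = 1$
$g{\left(k \right)} = - 8 k$ ($g{\left(k \right)} = - 4 \cdot 2 k = - 8 k$)
$\left(g{\left(q{\left(-4,-2 \right)} \right)} + 349\right)^{2} = \left(\left(-8\right) 1 + 349\right)^{2} = \left(-8 + 349\right)^{2} = 341^{2} = 116281$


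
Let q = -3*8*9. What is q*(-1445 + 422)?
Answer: 220968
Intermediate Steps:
q = -216 (q = -24*9 = -216)
q*(-1445 + 422) = -216*(-1445 + 422) = -216*(-1023) = 220968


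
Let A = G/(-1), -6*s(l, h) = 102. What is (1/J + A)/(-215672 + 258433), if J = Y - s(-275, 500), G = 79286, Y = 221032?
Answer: -17526091013/9452276289 ≈ -1.8542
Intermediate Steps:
s(l, h) = -17 (s(l, h) = -⅙*102 = -17)
J = 221049 (J = 221032 - 1*(-17) = 221032 + 17 = 221049)
A = -79286 (A = 79286/(-1) = 79286*(-1) = -79286)
(1/J + A)/(-215672 + 258433) = (1/221049 - 79286)/(-215672 + 258433) = (1/221049 - 79286)/42761 = -17526091013/221049*1/42761 = -17526091013/9452276289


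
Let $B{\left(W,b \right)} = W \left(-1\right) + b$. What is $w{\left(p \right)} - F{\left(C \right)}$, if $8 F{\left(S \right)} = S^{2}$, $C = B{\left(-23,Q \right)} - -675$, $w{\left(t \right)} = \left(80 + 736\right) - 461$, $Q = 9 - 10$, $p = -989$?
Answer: $- \frac{482969}{8} \approx -60371.0$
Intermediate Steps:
$Q = -1$ ($Q = 9 - 10 = -1$)
$w{\left(t \right)} = 355$ ($w{\left(t \right)} = 816 - 461 = 355$)
$B{\left(W,b \right)} = b - W$ ($B{\left(W,b \right)} = - W + b = b - W$)
$C = 697$ ($C = \left(-1 - -23\right) - -675 = \left(-1 + 23\right) + 675 = 22 + 675 = 697$)
$F{\left(S \right)} = \frac{S^{2}}{8}$
$w{\left(p \right)} - F{\left(C \right)} = 355 - \frac{697^{2}}{8} = 355 - \frac{1}{8} \cdot 485809 = 355 - \frac{485809}{8} = - \frac{482969}{8}$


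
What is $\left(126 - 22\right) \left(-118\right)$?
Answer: $-12272$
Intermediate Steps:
$\left(126 - 22\right) \left(-118\right) = 104 \left(-118\right) = -12272$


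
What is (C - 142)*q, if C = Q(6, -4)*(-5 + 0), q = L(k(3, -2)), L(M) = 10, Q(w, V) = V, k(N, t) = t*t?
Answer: -1220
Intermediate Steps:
k(N, t) = t**2
q = 10
C = 20 (C = -4*(-5 + 0) = -4*(-5) = 20)
(C - 142)*q = (20 - 142)*10 = -122*10 = -1220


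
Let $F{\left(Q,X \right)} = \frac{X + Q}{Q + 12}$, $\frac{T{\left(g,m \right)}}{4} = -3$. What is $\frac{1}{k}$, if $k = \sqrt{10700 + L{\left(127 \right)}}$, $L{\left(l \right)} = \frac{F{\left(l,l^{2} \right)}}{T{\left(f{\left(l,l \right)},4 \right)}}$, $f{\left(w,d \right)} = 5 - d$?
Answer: $\frac{\sqrt{464729403}}{2228918} \approx 0.0096718$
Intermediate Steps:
$T{\left(g,m \right)} = -12$ ($T{\left(g,m \right)} = 4 \left(-3\right) = -12$)
$F{\left(Q,X \right)} = \frac{Q + X}{12 + Q}$
$L{\left(l \right)} = - \frac{l + l^{2}}{12 \left(12 + l\right)}$ ($L{\left(l \right)} = \frac{\frac{1}{12 + l} \left(l + l^{2}\right)}{-12} = \frac{l + l^{2}}{12 + l} \left(- \frac{1}{12}\right) = - \frac{l + l^{2}}{12 \left(12 + l\right)}$)
$k = \frac{2 \sqrt{464729403}}{417}$ ($k = \sqrt{10700 + \frac{1}{12} \cdot 127 \frac{1}{12 + 127} \left(-1 - 127\right)} = \sqrt{10700 + \frac{1}{12} \cdot 127 \cdot \frac{1}{139} \left(-1 - 127\right)} = \sqrt{10700 + \frac{1}{12} \cdot 127 \cdot \frac{1}{139} \left(-128\right)} = \sqrt{10700 - \frac{4064}{417}} = \sqrt{\frac{4457836}{417}} = \frac{2 \sqrt{464729403}}{417} \approx 103.39$)
$\frac{1}{k} = \frac{1}{\frac{2}{417} \sqrt{464729403}} = \frac{\sqrt{464729403}}{2228918}$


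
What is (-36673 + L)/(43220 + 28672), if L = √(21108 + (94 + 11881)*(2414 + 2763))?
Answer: -36673/71892 + √62015683/71892 ≈ -0.40057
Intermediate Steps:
L = √62015683 (L = √(21108 + 11975*5177) = √(21108 + 61994575) = √62015683 ≈ 7875.0)
(-36673 + L)/(43220 + 28672) = (-36673 + √62015683)/(43220 + 28672) = (-36673 + √62015683)/71892 = (-36673 + √62015683)*(1/71892) = -36673/71892 + √62015683/71892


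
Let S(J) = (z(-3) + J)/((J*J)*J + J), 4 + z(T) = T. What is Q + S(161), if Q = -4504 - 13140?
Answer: -5259729321/298103 ≈ -17644.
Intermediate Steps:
z(T) = -4 + T
Q = -17644
S(J) = (-7 + J)/(J + J³) (S(J) = ((-4 - 3) + J)/((J*J)*J + J) = (-7 + J)/(J²*J + J) = (-7 + J)/(J³ + J) = (-7 + J)/(J + J³))
Q + S(161) = -17644 + (-7 + 161)/(161 + 161³) = -17644 + 154/(161 + 4173281) = -17644 + 154/4173442 = -17644 + (1/4173442)*154 = -17644 + 11/298103 = -5259729321/298103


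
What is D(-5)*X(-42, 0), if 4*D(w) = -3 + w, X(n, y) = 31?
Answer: -62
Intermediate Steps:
D(w) = -¾ + w/4 (D(w) = (-3 + w)/4 = -¾ + w/4)
D(-5)*X(-42, 0) = (-¾ + (¼)*(-5))*31 = (-¾ - 5/4)*31 = -2*31 = -62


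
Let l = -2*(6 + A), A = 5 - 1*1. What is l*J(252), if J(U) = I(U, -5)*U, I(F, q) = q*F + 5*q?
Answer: 6476400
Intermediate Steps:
I(F, q) = 5*q + F*q (I(F, q) = F*q + 5*q = 5*q + F*q)
A = 4 (A = 5 - 1 = 4)
J(U) = U*(-25 - 5*U) (J(U) = (-5*(5 + U))*U = (-25 - 5*U)*U = U*(-25 - 5*U))
l = -20 (l = -2*(6 + 4) = -2*10 = -20)
l*J(252) = -100*252*(-5 - 1*252) = -100*252*(-5 - 252) = -100*252*(-257) = -20*(-323820) = 6476400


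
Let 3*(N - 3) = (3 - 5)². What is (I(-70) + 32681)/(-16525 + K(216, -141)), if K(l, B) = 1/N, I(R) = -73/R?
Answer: -29740659/15037540 ≈ -1.9778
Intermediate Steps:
N = 13/3 (N = 3 + (3 - 5)²/3 = 3 + (⅓)*(-2)² = 3 + (⅓)*4 = 3 + 4/3 = 13/3 ≈ 4.3333)
K(l, B) = 3/13 (K(l, B) = 1/(13/3) = 3/13)
(I(-70) + 32681)/(-16525 + K(216, -141)) = (-73/(-70) + 32681)/(-16525 + 3/13) = (-73*(-1/70) + 32681)/(-214822/13) = (73/70 + 32681)*(-13/214822) = (2287743/70)*(-13/214822) = -29740659/15037540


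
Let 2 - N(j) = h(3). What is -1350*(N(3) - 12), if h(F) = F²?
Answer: 25650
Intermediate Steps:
N(j) = -7 (N(j) = 2 - 1*3² = 2 - 1*9 = 2 - 9 = -7)
-1350*(N(3) - 12) = -1350*(-7 - 12) = -1350*(-19) = 25650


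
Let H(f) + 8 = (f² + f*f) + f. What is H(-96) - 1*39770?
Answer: -21442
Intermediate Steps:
H(f) = -8 + f + 2*f² (H(f) = -8 + ((f² + f*f) + f) = -8 + ((f² + f²) + f) = -8 + (2*f² + f) = -8 + (f + 2*f²) = -8 + f + 2*f²)
H(-96) - 1*39770 = (-8 - 96 + 2*(-96)²) - 1*39770 = (-8 - 96 + 2*9216) - 39770 = (-8 - 96 + 18432) - 39770 = 18328 - 39770 = -21442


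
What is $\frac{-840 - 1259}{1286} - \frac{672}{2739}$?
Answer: $- \frac{2204451}{1174118} \approx -1.8775$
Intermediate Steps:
$\frac{-840 - 1259}{1286} - \frac{672}{2739} = \left(-840 - 1259\right) \frac{1}{1286} - \frac{224}{913} = \left(-2099\right) \frac{1}{1286} - \frac{224}{913} = - \frac{2099}{1286} - \frac{224}{913} = - \frac{2204451}{1174118}$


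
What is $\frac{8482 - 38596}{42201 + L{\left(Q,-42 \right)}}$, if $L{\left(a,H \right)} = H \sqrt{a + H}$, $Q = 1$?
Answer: $- \frac{141204546}{197888525} - \frac{140532 i \sqrt{41}}{197888525} \approx -0.71356 - 0.0045472 i$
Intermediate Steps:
$L{\left(a,H \right)} = H \sqrt{H + a}$
$\frac{8482 - 38596}{42201 + L{\left(Q,-42 \right)}} = \frac{8482 - 38596}{42201 - 42 \sqrt{-42 + 1}} = - \frac{30114}{42201 - 42 \sqrt{-41}} = - \frac{30114}{42201 - 42 i \sqrt{41}}$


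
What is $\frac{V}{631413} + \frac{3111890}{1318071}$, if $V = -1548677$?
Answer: $- \frac{25459480499}{277415721441} \approx -0.091774$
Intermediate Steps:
$\frac{V}{631413} + \frac{3111890}{1318071} = - \frac{1548677}{631413} + \frac{3111890}{1318071} = - \frac{25459480499}{277415721441}$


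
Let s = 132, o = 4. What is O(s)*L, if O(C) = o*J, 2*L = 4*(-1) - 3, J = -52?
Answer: 728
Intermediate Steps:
L = -7/2 (L = (4*(-1) - 3)/2 = (-4 - 3)/2 = (1/2)*(-7) = -7/2 ≈ -3.5000)
O(C) = -208 (O(C) = 4*(-52) = -208)
O(s)*L = -208*(-7/2) = 728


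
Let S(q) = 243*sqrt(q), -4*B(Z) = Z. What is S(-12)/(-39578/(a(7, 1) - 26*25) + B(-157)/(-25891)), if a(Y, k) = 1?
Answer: 2969594136*I*sqrt(3)/372614009 ≈ 13.804*I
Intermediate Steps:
B(Z) = -Z/4
S(-12)/(-39578/(a(7, 1) - 26*25) + B(-157)/(-25891)) = (243*sqrt(-12))/(-39578/(1 - 26*25) - 1/4*(-157)/(-25891)) = (243*(2*I*sqrt(3)))/(-39578/(1 - 650) + (157/4)*(-1/25891)) = (486*I*sqrt(3))/(-39578/(-649) - 157/103564) = (486*I*sqrt(3))/(-39578*(-1/649) - 157/103564) = (486*I*sqrt(3))/(3598/59 - 157/103564) = (486*I*sqrt(3))/(372614009/6110276) = (486*I*sqrt(3))*(6110276/372614009) = 2969594136*I*sqrt(3)/372614009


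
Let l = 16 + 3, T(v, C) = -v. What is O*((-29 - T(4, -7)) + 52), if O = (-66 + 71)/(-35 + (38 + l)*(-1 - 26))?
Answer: -135/1574 ≈ -0.085769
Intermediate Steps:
l = 19
O = -5/1574 (O = (-66 + 71)/(-35 + (38 + 19)*(-1 - 26)) = 5/(-35 + 57*(-27)) = 5/(-35 - 1539) = 5/(-1574) = 5*(-1/1574) = -5/1574 ≈ -0.0031766)
O*((-29 - T(4, -7)) + 52) = -5*((-29 - (-1)*4) + 52)/1574 = -5*((-29 - 1*(-4)) + 52)/1574 = -5*((-29 + 4) + 52)/1574 = -5*(-25 + 52)/1574 = -5/1574*27 = -135/1574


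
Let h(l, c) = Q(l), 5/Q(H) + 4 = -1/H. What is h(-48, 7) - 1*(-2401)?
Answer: 458351/191 ≈ 2399.7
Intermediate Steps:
Q(H) = 5/(-4 - 1/H)
h(l, c) = -5*l/(1 + 4*l)
h(-48, 7) - 1*(-2401) = -5*(-48)/(1 + 4*(-48)) - 1*(-2401) = -5*(-48)/(1 - 192) + 2401 = -5*(-48)/(-191) + 2401 = -5*(-48)*(-1/191) + 2401 = -240/191 + 2401 = 458351/191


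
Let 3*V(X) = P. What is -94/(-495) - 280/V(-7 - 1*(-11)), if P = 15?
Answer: -27626/495 ≈ -55.810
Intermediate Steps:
V(X) = 5 (V(X) = (⅓)*15 = 5)
-94/(-495) - 280/V(-7 - 1*(-11)) = -94/(-495) - 280/5 = -94*(-1/495) - 280*⅕ = 94/495 - 56 = -27626/495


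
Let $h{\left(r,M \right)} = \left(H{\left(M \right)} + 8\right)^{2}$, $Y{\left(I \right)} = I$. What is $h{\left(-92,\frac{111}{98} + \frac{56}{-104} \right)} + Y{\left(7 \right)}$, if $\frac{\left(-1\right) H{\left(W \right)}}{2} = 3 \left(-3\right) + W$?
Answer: $\frac{252638408}{405769} \approx 622.62$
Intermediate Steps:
$H{\left(W \right)} = 18 - 2 W$ ($H{\left(W \right)} = - 2 \left(3 \left(-3\right) + W\right) = - 2 \left(-9 + W\right) = 18 - 2 W$)
$h{\left(r,M \right)} = \left(26 - 2 M\right)^{2}$ ($h{\left(r,M \right)} = \left(\left(18 - 2 M\right) + 8\right)^{2} = \left(26 - 2 M\right)^{2}$)
$h{\left(-92,\frac{111}{98} + \frac{56}{-104} \right)} + Y{\left(7 \right)} = 4 \left(-13 + \left(\frac{111}{98} + \frac{56}{-104}\right)\right)^{2} + 7 = 4 \left(-13 + \left(111 \cdot \frac{1}{98} + 56 \left(- \frac{1}{104}\right)\right)\right)^{2} + 7 = 4 \left(-13 + \left(\frac{111}{98} - \frac{7}{13}\right)\right)^{2} + 7 = 4 \left(-13 + \frac{757}{1274}\right)^{2} + 7 = 4 \left(- \frac{15805}{1274}\right)^{2} + 7 = 4 \cdot \frac{249798025}{1623076} + 7 = \frac{249798025}{405769} + 7 = \frac{252638408}{405769}$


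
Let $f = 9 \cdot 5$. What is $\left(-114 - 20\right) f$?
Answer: $-6030$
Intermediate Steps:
$f = 45$
$\left(-114 - 20\right) f = \left(-114 - 20\right) 45 = \left(-134\right) 45 = -6030$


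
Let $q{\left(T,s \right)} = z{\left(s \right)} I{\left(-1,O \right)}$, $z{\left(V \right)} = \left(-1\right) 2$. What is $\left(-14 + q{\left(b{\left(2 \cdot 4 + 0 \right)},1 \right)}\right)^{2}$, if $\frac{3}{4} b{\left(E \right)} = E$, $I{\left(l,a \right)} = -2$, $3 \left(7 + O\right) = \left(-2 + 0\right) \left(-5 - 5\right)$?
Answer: $100$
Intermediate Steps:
$O = - \frac{1}{3}$ ($O = -7 + \frac{\left(-2 + 0\right) \left(-5 - 5\right)}{3} = -7 + \frac{\left(-2\right) \left(-10\right)}{3} = -7 + \frac{1}{3} \cdot 20 = -7 + \frac{20}{3} = - \frac{1}{3} \approx -0.33333$)
$z{\left(V \right)} = -2$
$b{\left(E \right)} = \frac{4 E}{3}$
$q{\left(T,s \right)} = 4$ ($q{\left(T,s \right)} = \left(-2\right) \left(-2\right) = 4$)
$\left(-14 + q{\left(b{\left(2 \cdot 4 + 0 \right)},1 \right)}\right)^{2} = \left(-14 + 4\right)^{2} = \left(-10\right)^{2} = 100$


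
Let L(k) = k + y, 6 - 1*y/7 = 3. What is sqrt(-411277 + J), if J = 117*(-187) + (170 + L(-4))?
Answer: I*sqrt(432969) ≈ 658.0*I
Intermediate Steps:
y = 21 (y = 42 - 7*3 = 42 - 21 = 21)
L(k) = 21 + k (L(k) = k + 21 = 21 + k)
J = -21692 (J = 117*(-187) + (170 + (21 - 4)) = -21879 + (170 + 17) = -21879 + 187 = -21692)
sqrt(-411277 + J) = sqrt(-411277 - 21692) = sqrt(-432969) = I*sqrt(432969)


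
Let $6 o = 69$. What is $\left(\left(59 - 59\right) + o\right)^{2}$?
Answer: $\frac{529}{4} \approx 132.25$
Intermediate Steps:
$o = \frac{23}{2}$ ($o = \frac{1}{6} \cdot 69 = \frac{23}{2} \approx 11.5$)
$\left(\left(59 - 59\right) + o\right)^{2} = \left(\left(59 - 59\right) + \frac{23}{2}\right)^{2} = \left(0 + \frac{23}{2}\right)^{2} = \left(\frac{23}{2}\right)^{2} = \frac{529}{4}$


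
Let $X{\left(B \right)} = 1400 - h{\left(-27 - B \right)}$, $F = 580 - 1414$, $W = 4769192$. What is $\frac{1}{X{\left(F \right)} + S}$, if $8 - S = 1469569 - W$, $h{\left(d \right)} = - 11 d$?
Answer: $\frac{1}{3309908} \approx 3.0212 \cdot 10^{-7}$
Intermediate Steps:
$F = -834$
$S = 3299631$ ($S = 8 - \left(1469569 - 4769192\right) = 8 - -3299623 = 8 + 3299623 = 3299631$)
$X{\left(B \right)} = 1103 - 11 B$ ($X{\left(B \right)} = 1400 - - 11 \left(-27 - B\right) = 1400 - \left(297 + 11 B\right) = 1103 - 11 B$)
$\frac{1}{X{\left(F \right)} + S} = \frac{1}{\left(1103 - -9174\right) + 3299631} = \frac{1}{\left(1103 + 9174\right) + 3299631} = \frac{1}{10277 + 3299631} = \frac{1}{3309908}$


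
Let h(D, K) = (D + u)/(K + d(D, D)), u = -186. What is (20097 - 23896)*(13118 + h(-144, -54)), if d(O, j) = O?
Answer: -149524841/3 ≈ -4.9842e+7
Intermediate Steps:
h(D, K) = (-186 + D)/(D + K) (h(D, K) = (D - 186)/(K + D) = (-186 + D)/(D + K))
(20097 - 23896)*(13118 + h(-144, -54)) = (20097 - 23896)*(13118 + (-186 - 144)/(-144 - 54)) = -3799*(13118 - 330/(-198)) = -3799*(13118 - 1/198*(-330)) = -3799*(13118 + 5/3) = -3799*39359/3 = -149524841/3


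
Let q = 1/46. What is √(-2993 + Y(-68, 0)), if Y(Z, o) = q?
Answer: 61*I*√1702/46 ≈ 54.708*I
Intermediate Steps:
q = 1/46 ≈ 0.021739
Y(Z, o) = 1/46
√(-2993 + Y(-68, 0)) = √(-2993 + 1/46) = √(-137677/46) = 61*I*√1702/46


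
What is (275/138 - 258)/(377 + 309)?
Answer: -103/276 ≈ -0.37319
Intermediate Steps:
(275/138 - 258)/(377 + 309) = (275*(1/138) - 258)/686 = (275/138 - 258)*(1/686) = -35329/138*1/686 = -103/276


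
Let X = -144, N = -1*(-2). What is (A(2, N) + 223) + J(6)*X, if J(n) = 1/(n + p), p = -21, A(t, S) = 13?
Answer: 1228/5 ≈ 245.60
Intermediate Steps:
N = 2
J(n) = 1/(-21 + n) (J(n) = 1/(n - 21) = 1/(-21 + n))
(A(2, N) + 223) + J(6)*X = (13 + 223) - 144/(-21 + 6) = 236 - 144/(-15) = 236 - 1/15*(-144) = 236 + 48/5 = 1228/5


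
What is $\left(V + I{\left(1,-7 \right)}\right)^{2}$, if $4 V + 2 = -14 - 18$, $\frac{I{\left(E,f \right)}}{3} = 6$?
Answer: $\frac{361}{4} \approx 90.25$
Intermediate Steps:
$I{\left(E,f \right)} = 18$ ($I{\left(E,f \right)} = 3 \cdot 6 = 18$)
$V = - \frac{17}{2}$ ($V = - \frac{1}{2} + \frac{-14 - 18}{4} = - \frac{1}{2} + \frac{1}{4} \left(-32\right) = - \frac{1}{2} - 8 = - \frac{17}{2} \approx -8.5$)
$\left(V + I{\left(1,-7 \right)}\right)^{2} = \left(- \frac{17}{2} + 18\right)^{2} = \left(\frac{19}{2}\right)^{2} = \frac{361}{4}$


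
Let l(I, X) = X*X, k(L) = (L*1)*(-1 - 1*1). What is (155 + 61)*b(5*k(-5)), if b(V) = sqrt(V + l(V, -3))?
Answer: 216*sqrt(59) ≈ 1659.1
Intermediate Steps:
k(L) = -2*L (k(L) = L*(-1 - 1) = L*(-2) = -2*L)
l(I, X) = X**2
b(V) = sqrt(9 + V) (b(V) = sqrt(V + (-3)**2) = sqrt(V + 9) = sqrt(9 + V))
(155 + 61)*b(5*k(-5)) = (155 + 61)*sqrt(9 + 5*(-2*(-5))) = 216*sqrt(9 + 5*10) = 216*sqrt(9 + 50) = 216*sqrt(59)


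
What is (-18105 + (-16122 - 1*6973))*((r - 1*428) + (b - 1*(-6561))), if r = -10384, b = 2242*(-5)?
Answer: 636993200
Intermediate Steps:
b = -11210
(-18105 + (-16122 - 1*6973))*((r - 1*428) + (b - 1*(-6561))) = (-18105 + (-16122 - 1*6973))*((-10384 - 1*428) + (-11210 - 1*(-6561))) = (-18105 + (-16122 - 6973))*((-10384 - 428) + (-11210 + 6561)) = (-18105 - 23095)*(-10812 - 4649) = -41200*(-15461) = 636993200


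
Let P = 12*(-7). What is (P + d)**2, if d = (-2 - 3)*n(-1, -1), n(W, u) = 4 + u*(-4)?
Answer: 15376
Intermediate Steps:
n(W, u) = 4 - 4*u
P = -84
d = -40 (d = (-2 - 3)*(4 - 4*(-1)) = -5*(4 + 4) = -5*8 = -40)
(P + d)**2 = (-84 - 40)**2 = (-124)**2 = 15376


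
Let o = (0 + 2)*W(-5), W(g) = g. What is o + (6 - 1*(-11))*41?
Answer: 687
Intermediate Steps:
o = -10 (o = (0 + 2)*(-5) = 2*(-5) = -10)
o + (6 - 1*(-11))*41 = -10 + (6 - 1*(-11))*41 = -10 + (6 + 11)*41 = -10 + 17*41 = -10 + 697 = 687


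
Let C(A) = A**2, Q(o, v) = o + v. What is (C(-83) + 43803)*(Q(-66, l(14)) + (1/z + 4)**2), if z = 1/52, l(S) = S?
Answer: 156334128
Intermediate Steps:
z = 1/52 ≈ 0.019231
(C(-83) + 43803)*(Q(-66, l(14)) + (1/z + 4)**2) = ((-83)**2 + 43803)*((-66 + 14) + (1/(1/52) + 4)**2) = (6889 + 43803)*(-52 + (52 + 4)**2) = 50692*(-52 + 56**2) = 50692*(-52 + 3136) = 50692*3084 = 156334128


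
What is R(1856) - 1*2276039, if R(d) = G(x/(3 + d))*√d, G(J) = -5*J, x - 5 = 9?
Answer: -2276039 - 560*√29/1859 ≈ -2.2760e+6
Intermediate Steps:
x = 14 (x = 5 + 9 = 14)
R(d) = -70*√d/(3 + d) (R(d) = (-5*14/(3 + d))*√d = (-70/(3 + d))*√d = -70*√d/(3 + d))
R(1856) - 1*2276039 = -70*√1856/(3 + 1856) - 1*2276039 = -70*8*√29/1859 - 2276039 = -70*8*√29*1/1859 - 2276039 = -560*√29/1859 - 2276039 = -2276039 - 560*√29/1859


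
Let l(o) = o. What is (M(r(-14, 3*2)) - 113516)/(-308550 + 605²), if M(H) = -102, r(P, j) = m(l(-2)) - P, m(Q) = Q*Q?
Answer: -113618/57475 ≈ -1.9768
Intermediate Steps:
m(Q) = Q²
r(P, j) = 4 - P (r(P, j) = (-2)² - P = 4 - P)
(M(r(-14, 3*2)) - 113516)/(-308550 + 605²) = (-102 - 113516)/(-308550 + 605²) = -113618/(-308550 + 366025) = -113618/57475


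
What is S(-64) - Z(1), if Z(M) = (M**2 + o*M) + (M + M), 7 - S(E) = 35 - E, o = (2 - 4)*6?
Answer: -83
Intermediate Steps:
o = -12 (o = -2*6 = -12)
S(E) = -28 + E (S(E) = 7 - (35 - E) = 7 + (-35 + E) = -28 + E)
Z(M) = M**2 - 10*M (Z(M) = (M**2 - 12*M) + (M + M) = (M**2 - 12*M) + 2*M = M**2 - 10*M)
S(-64) - Z(1) = (-28 - 64) - (-10 + 1) = -92 - (-9) = -92 - 1*(-9) = -92 + 9 = -83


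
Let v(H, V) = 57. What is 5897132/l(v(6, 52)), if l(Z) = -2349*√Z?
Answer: -5897132*√57/133893 ≈ -332.52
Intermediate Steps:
5897132/l(v(6, 52)) = 5897132/((-2349*√57)) = 5897132*(-√57/133893) = -5897132*√57/133893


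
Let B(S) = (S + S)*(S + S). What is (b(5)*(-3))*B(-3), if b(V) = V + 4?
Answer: -972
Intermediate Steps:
b(V) = 4 + V
B(S) = 4*S**2 (B(S) = (2*S)*(2*S) = 4*S**2)
(b(5)*(-3))*B(-3) = ((4 + 5)*(-3))*(4*(-3)**2) = (9*(-3))*(4*9) = -27*36 = -972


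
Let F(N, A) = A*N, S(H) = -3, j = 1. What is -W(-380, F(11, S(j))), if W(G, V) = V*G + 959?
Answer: -13499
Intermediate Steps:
W(G, V) = 959 + G*V (W(G, V) = G*V + 959 = 959 + G*V)
-W(-380, F(11, S(j))) = -(959 - (-1140)*11) = -(959 - 380*(-33)) = -(959 + 12540) = -1*13499 = -13499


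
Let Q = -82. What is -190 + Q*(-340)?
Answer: 27690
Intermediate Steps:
-190 + Q*(-340) = -190 - 82*(-340) = -190 + 27880 = 27690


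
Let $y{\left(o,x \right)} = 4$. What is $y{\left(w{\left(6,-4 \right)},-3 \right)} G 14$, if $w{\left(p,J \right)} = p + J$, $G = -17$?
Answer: $-952$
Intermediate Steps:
$w{\left(p,J \right)} = J + p$
$y{\left(w{\left(6,-4 \right)},-3 \right)} G 14 = 4 \left(-17\right) 14 = \left(-68\right) 14 = -952$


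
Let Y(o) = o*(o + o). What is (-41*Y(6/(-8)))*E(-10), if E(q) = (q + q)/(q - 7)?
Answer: -1845/34 ≈ -54.265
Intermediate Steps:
E(q) = 2*q/(-7 + q) (E(q) = (2*q)/(-7 + q) = 2*q/(-7 + q))
Y(o) = 2*o² (Y(o) = o*(2*o) = 2*o²)
(-41*Y(6/(-8)))*E(-10) = (-82*(6/(-8))²)*(2*(-10)/(-7 - 10)) = (-82*(6*(-⅛))²)*(2*(-10)/(-17)) = (-82*(-¾)²)*(2*(-10)*(-1/17)) = -82*9/16*(20/17) = -41*9/8*(20/17) = -369/8*20/17 = -1845/34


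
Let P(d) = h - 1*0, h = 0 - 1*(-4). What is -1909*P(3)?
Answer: -7636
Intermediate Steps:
h = 4 (h = 0 + 4 = 4)
P(d) = 4 (P(d) = 4 - 1*0 = 4 + 0 = 4)
-1909*P(3) = -1909*4 = -7636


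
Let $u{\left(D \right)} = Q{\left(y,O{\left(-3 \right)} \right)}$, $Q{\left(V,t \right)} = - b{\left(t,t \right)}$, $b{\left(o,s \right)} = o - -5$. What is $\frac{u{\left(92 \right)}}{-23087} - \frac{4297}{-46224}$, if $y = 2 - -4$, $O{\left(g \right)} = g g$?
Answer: $\frac{99851975}{1067173488} \approx 0.093567$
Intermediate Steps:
$O{\left(g \right)} = g^{2}$
$b{\left(o,s \right)} = 5 + o$ ($b{\left(o,s \right)} = o + 5 = 5 + o$)
$y = 6$ ($y = 2 + 4 = 6$)
$Q{\left(V,t \right)} = -5 - t$ ($Q{\left(V,t \right)} = - (5 + t) = -5 - t$)
$u{\left(D \right)} = -14$ ($u{\left(D \right)} = -5 - \left(-3\right)^{2} = -5 - 9 = -14$)
$\frac{u{\left(92 \right)}}{-23087} - \frac{4297}{-46224} = - \frac{14}{-23087} - \frac{4297}{-46224} = \left(-14\right) \left(- \frac{1}{23087}\right) - - \frac{4297}{46224} = \frac{14}{23087} + \frac{4297}{46224} = \frac{99851975}{1067173488}$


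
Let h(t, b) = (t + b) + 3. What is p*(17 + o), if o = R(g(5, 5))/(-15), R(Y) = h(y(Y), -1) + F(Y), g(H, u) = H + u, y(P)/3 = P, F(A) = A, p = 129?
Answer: 9159/5 ≈ 1831.8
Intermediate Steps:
y(P) = 3*P
h(t, b) = 3 + b + t (h(t, b) = (b + t) + 3 = 3 + b + t)
R(Y) = 2 + 4*Y (R(Y) = (3 - 1 + 3*Y) + Y = (2 + 3*Y) + Y = 2 + 4*Y)
o = -14/5 (o = (2 + 4*(5 + 5))/(-15) = (2 + 4*10)*(-1/15) = (2 + 40)*(-1/15) = 42*(-1/15) = -14/5 ≈ -2.8000)
p*(17 + o) = 129*(17 - 14/5) = 129*(71/5) = 9159/5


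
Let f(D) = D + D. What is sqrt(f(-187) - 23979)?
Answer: 7*I*sqrt(497) ≈ 156.05*I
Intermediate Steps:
f(D) = 2*D
sqrt(f(-187) - 23979) = sqrt(2*(-187) - 23979) = sqrt(-374 - 23979) = sqrt(-24353) = 7*I*sqrt(497)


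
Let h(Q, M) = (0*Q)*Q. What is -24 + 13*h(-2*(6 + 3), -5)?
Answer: -24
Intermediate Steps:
h(Q, M) = 0 (h(Q, M) = 0*Q = 0)
-24 + 13*h(-2*(6 + 3), -5) = -24 + 13*0 = -24 + 0 = -24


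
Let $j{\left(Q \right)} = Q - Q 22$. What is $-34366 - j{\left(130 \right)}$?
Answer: $-31636$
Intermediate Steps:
$j{\left(Q \right)} = - 21 Q$ ($j{\left(Q \right)} = Q - 22 Q = - 21 Q$)
$-34366 - j{\left(130 \right)} = -34366 - \left(-21\right) 130 = -34366 - -2730 = -34366 + 2730 = -31636$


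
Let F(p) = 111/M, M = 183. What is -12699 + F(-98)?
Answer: -774602/61 ≈ -12698.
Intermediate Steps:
F(p) = 37/61 (F(p) = 111/183 = 111*(1/183) = 37/61)
-12699 + F(-98) = -12699 + 37/61 = -774602/61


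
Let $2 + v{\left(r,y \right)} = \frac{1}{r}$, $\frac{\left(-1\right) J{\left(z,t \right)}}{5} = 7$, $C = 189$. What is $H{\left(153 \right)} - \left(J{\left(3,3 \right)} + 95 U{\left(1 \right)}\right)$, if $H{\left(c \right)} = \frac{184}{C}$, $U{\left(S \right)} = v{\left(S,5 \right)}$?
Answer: $\frac{24754}{189} \approx 130.97$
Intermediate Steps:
$J{\left(z,t \right)} = -35$ ($J{\left(z,t \right)} = \left(-5\right) 7 = -35$)
$v{\left(r,y \right)} = -2 + \frac{1}{r}$
$U{\left(S \right)} = -2 + \frac{1}{S}$
$H{\left(c \right)} = \frac{184}{189}$
$H{\left(153 \right)} - \left(J{\left(3,3 \right)} + 95 U{\left(1 \right)}\right) = \frac{184}{189} - \left(-35 + 95 \left(-2 + 1^{-1}\right)\right) = \frac{184}{189} - \left(-35 + 95 \left(-2 + 1\right)\right) = \frac{184}{189} - \left(-35 + 95 \left(-1\right)\right) = \frac{184}{189} - \left(-35 - 95\right) = \frac{184}{189} - -130 = \frac{184}{189} + 130 = \frac{24754}{189}$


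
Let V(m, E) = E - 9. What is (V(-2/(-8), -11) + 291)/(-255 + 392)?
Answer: 271/137 ≈ 1.9781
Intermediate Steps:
V(m, E) = -9 + E
(V(-2/(-8), -11) + 291)/(-255 + 392) = ((-9 - 11) + 291)/(-255 + 392) = (-20 + 291)/137 = 271*(1/137) = 271/137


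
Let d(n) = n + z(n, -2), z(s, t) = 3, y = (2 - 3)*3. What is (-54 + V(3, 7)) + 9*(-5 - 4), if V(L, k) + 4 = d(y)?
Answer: -139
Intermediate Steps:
y = -3 (y = -1*3 = -3)
d(n) = 3 + n (d(n) = n + 3 = 3 + n)
V(L, k) = -4 (V(L, k) = -4 + (3 - 3) = -4 + 0 = -4)
(-54 + V(3, 7)) + 9*(-5 - 4) = (-54 - 4) + 9*(-5 - 4) = -58 + 9*(-9) = -58 - 81 = -139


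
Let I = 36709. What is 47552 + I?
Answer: 84261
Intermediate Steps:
47552 + I = 47552 + 36709 = 84261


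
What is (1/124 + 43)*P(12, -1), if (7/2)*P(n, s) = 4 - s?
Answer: 26665/434 ≈ 61.440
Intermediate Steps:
P(n, s) = 8/7 - 2*s/7 (P(n, s) = 2*(4 - s)/7 = 8/7 - 2*s/7)
(1/124 + 43)*P(12, -1) = (1/124 + 43)*(8/7 - 2/7*(-1)) = (1/124 + 43)*(8/7 + 2/7) = (5333/124)*(10/7) = 26665/434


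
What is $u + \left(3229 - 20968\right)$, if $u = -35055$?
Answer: $-52794$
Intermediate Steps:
$u + \left(3229 - 20968\right) = -35055 + \left(3229 - 20968\right) = -35055 - 17739 = -52794$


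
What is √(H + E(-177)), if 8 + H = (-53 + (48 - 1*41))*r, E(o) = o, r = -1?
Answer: I*√139 ≈ 11.79*I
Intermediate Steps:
H = 38 (H = -8 + (-53 + (48 - 1*41))*(-1) = -8 + (-53 + (48 - 41))*(-1) = -8 + (-53 + 7)*(-1) = -8 - 46*(-1) = -8 + 46 = 38)
√(H + E(-177)) = √(38 - 177) = √(-139) = I*√139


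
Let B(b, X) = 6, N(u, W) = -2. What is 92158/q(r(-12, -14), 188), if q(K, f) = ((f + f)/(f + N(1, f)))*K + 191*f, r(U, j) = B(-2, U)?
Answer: 1428449/556762 ≈ 2.5656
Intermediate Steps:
r(U, j) = 6
q(K, f) = 191*f + 2*K*f/(-2 + f) (q(K, f) = ((f + f)/(f - 2))*K + 191*f = ((2*f)/(-2 + f))*K + 191*f = (2*f/(-2 + f))*K + 191*f = 2*K*f/(-2 + f) + 191*f = 191*f + 2*K*f/(-2 + f))
92158/q(r(-12, -14), 188) = 92158/((188*(-382 + 2*6 + 191*188)/(-2 + 188))) = 92158/((188*(-382 + 12 + 35908)/186)) = 92158/((188*(1/186)*35538)) = 92158/(1113524/31) = 92158*(31/1113524) = 1428449/556762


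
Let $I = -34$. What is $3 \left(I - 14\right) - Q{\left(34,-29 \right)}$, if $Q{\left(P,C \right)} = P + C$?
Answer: $-149$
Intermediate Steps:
$Q{\left(P,C \right)} = C + P$
$3 \left(I - 14\right) - Q{\left(34,-29 \right)} = 3 \left(-34 - 14\right) - \left(-29 + 34\right) = 3 \left(-48\right) - 5 = -144 - 5 = -149$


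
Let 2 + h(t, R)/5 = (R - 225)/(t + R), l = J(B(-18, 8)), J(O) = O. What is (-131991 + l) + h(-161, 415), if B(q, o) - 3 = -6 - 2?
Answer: -16764287/127 ≈ -1.3200e+5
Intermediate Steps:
B(q, o) = -5 (B(q, o) = 3 + (-6 - 2) = 3 - 8 = -5)
l = -5
h(t, R) = -10 + 5*(-225 + R)/(R + t) (h(t, R) = -10 + 5*((R - 225)/(t + R)) = -10 + 5*((-225 + R)/(R + t)) = -10 + 5*(-225 + R)/(R + t))
(-131991 + l) + h(-161, 415) = (-131991 - 5) + 5*(-225 - 1*415 - 2*(-161))/(415 - 161) = -131996 + 5*(-225 - 415 + 322)/254 = -131996 + 5*(1/254)*(-318) = -131996 - 795/127 = -16764287/127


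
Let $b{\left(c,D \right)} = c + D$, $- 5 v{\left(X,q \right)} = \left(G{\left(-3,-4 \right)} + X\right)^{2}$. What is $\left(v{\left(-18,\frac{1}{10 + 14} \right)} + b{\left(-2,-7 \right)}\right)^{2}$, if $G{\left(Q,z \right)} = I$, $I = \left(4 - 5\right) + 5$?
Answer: $\frac{58081}{25} \approx 2323.2$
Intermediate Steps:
$I = 4$ ($I = -1 + 5 = 4$)
$G{\left(Q,z \right)} = 4$
$v{\left(X,q \right)} = - \frac{\left(4 + X\right)^{2}}{5}$
$b{\left(c,D \right)} = D + c$
$\left(v{\left(-18,\frac{1}{10 + 14} \right)} + b{\left(-2,-7 \right)}\right)^{2} = \left(- \frac{\left(4 - 18\right)^{2}}{5} - 9\right)^{2} = \left(- \frac{\left(-14\right)^{2}}{5} - 9\right)^{2} = \left(\left(- \frac{1}{5}\right) 196 - 9\right)^{2} = \left(- \frac{196}{5} - 9\right)^{2} = \left(- \frac{241}{5}\right)^{2} = \frac{58081}{25}$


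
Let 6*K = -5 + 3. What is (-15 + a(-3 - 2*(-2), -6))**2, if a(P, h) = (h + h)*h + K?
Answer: 28900/9 ≈ 3211.1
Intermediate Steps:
K = -1/3 (K = (-5 + 3)/6 = (1/6)*(-2) = -1/3 ≈ -0.33333)
a(P, h) = -1/3 + 2*h**2 (a(P, h) = (h + h)*h - 1/3 = (2*h)*h - 1/3 = 2*h**2 - 1/3 = -1/3 + 2*h**2)
(-15 + a(-3 - 2*(-2), -6))**2 = (-15 + (-1/3 + 2*(-6)**2))**2 = (-15 + (-1/3 + 2*36))**2 = (-15 + (-1/3 + 72))**2 = (-15 + 215/3)**2 = (170/3)**2 = 28900/9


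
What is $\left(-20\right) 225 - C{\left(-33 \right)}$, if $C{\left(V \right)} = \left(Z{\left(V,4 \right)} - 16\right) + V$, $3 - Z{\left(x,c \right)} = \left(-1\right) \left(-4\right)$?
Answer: $-4450$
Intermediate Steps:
$Z{\left(x,c \right)} = -1$ ($Z{\left(x,c \right)} = 3 - \left(-1\right) \left(-4\right) = 3 - 4 = -1$)
$C{\left(V \right)} = -17 + V$ ($C{\left(V \right)} = \left(-1 - 16\right) + V = -17 + V$)
$\left(-20\right) 225 - C{\left(-33 \right)} = \left(-20\right) 225 - \left(-17 - 33\right) = -4500 - -50 = -4500 + 50 = -4450$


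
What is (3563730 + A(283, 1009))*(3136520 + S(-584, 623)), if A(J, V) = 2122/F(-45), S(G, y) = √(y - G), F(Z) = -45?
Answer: 100598062637312/9 + 160365728*√1207/45 ≈ 1.1178e+13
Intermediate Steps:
A(J, V) = -2122/45 (A(J, V) = 2122/(-45) = 2122*(-1/45) = -2122/45)
(3563730 + A(283, 1009))*(3136520 + S(-584, 623)) = (3563730 - 2122/45)*(3136520 + √(623 - 1*(-584))) = 160365728*(3136520 + √(623 + 584))/45 = 160365728*(3136520 + √1207)/45 = 100598062637312/9 + 160365728*√1207/45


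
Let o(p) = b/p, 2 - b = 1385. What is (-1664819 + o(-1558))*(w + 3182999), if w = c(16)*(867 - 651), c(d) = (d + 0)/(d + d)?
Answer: -8256300343445233/1558 ≈ -5.2993e+12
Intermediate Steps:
b = -1383 (b = 2 - 1*1385 = 2 - 1385 = -1383)
c(d) = 1/2 (c(d) = d/((2*d)) = d*(1/(2*d)) = 1/2)
o(p) = -1383/p
w = 108 (w = (867 - 651)/2 = (1/2)*216 = 108)
(-1664819 + o(-1558))*(w + 3182999) = (-1664819 - 1383/(-1558))*(108 + 3182999) = (-1664819 - 1383*(-1/1558))*3183107 = (-1664819 + 1383/1558)*3183107 = -2593786619/1558*3183107 = -8256300343445233/1558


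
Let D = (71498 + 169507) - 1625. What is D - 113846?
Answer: 125534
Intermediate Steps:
D = 239380 (D = 241005 - 1625 = 239380)
D - 113846 = 239380 - 113846 = 125534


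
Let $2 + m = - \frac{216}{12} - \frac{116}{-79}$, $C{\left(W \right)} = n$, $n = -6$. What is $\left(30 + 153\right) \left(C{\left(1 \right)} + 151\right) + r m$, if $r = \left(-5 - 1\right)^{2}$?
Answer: $\frac{2043561}{79} \approx 25868.0$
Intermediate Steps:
$C{\left(W \right)} = -6$
$m = - \frac{1464}{79}$ ($m = -2 - \left(18 - \frac{116}{79}\right) = -2 - \frac{1306}{79} = - \frac{1464}{79} \approx -18.532$)
$r = 36$ ($r = \left(-6\right)^{2} = 36$)
$\left(30 + 153\right) \left(C{\left(1 \right)} + 151\right) + r m = \left(30 + 153\right) \left(-6 + 151\right) + 36 \left(- \frac{1464}{79}\right) = 183 \cdot 145 - \frac{52704}{79} = 26535 - \frac{52704}{79} = \frac{2043561}{79}$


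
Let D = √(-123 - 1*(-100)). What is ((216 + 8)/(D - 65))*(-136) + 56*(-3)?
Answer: 158312/531 + 3808*I*√23/531 ≈ 298.14 + 34.393*I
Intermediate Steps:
D = I*√23 (D = √(-123 + 100) = √(-23) = I*√23 ≈ 4.7958*I)
((216 + 8)/(D - 65))*(-136) + 56*(-3) = ((216 + 8)/(I*√23 - 65))*(-136) + 56*(-3) = (224/(-65 + I*√23))*(-136) - 168 = -30464/(-65 + I*√23) - 168 = -168 - 30464/(-65 + I*√23)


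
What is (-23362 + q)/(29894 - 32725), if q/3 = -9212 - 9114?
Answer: 78340/2831 ≈ 27.672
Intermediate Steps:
q = -54978 (q = 3*(-9212 - 9114) = 3*(-18326) = -54978)
(-23362 + q)/(29894 - 32725) = (-23362 - 54978)/(29894 - 32725) = -78340/(-2831) = -78340*(-1/2831) = 78340/2831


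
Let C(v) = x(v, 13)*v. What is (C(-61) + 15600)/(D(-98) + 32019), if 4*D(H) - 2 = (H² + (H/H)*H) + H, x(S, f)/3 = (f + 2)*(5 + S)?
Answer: 338640/68743 ≈ 4.9262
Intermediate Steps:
x(S, f) = 3*(2 + f)*(5 + S) (x(S, f) = 3*((f + 2)*(5 + S)) = 3*((2 + f)*(5 + S)) = 3*(2 + f)*(5 + S))
D(H) = ½ + H/2 + H²/4 (D(H) = ½ + ((H² + (H/H)*H) + H)/4 = ½ + ((H² + 1*H) + H)/4 = ½ + ((H² + H) + H)/4 = ½ + ((H + H²) + H)/4 = ½ + (H² + 2*H)/4 = ½ + (H/2 + H²/4) = ½ + H/2 + H²/4)
C(v) = v*(225 + 45*v) (C(v) = (30 + 6*v + 15*13 + 3*v*13)*v = (30 + 6*v + 195 + 39*v)*v = (225 + 45*v)*v = v*(225 + 45*v))
(C(-61) + 15600)/(D(-98) + 32019) = (45*(-61)*(5 - 61) + 15600)/((½ + (½)*(-98) + (¼)*(-98)²) + 32019) = (45*(-61)*(-56) + 15600)/((½ - 49 + (¼)*9604) + 32019) = (153720 + 15600)/((½ - 49 + 2401) + 32019) = 169320/(4705/2 + 32019) = 169320/(68743/2) = 169320*(2/68743) = 338640/68743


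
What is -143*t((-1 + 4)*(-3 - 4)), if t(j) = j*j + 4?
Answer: -63635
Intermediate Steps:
t(j) = 4 + j² (t(j) = j² + 4 = 4 + j²)
-143*t((-1 + 4)*(-3 - 4)) = -143*(4 + ((-1 + 4)*(-3 - 4))²) = -143*(4 + (3*(-7))²) = -143*(4 + (-21)²) = -143*(4 + 441) = -143*445 = -63635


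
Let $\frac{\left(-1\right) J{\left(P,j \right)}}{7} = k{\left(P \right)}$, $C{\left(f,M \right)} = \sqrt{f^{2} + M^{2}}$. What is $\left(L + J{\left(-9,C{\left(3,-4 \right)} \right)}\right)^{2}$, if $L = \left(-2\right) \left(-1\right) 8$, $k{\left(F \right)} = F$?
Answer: $6241$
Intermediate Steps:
$C{\left(f,M \right)} = \sqrt{M^{2} + f^{2}}$
$J{\left(P,j \right)} = - 7 P$
$L = 16$ ($L = 2 \cdot 8 = 16$)
$\left(L + J{\left(-9,C{\left(3,-4 \right)} \right)}\right)^{2} = \left(16 - -63\right)^{2} = \left(16 + 63\right)^{2} = 79^{2} = 6241$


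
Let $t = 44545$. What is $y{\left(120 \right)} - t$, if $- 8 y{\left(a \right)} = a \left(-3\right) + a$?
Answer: $-44515$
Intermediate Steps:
$y{\left(a \right)} = \frac{a}{4}$ ($y{\left(a \right)} = - \frac{a \left(-3\right) + a}{8} = - \frac{- 3 a + a}{8} = - \frac{\left(-2\right) a}{8} = \frac{a}{4}$)
$y{\left(120 \right)} - t = \frac{1}{4} \cdot 120 - 44545 = 30 - 44545 = -44515$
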